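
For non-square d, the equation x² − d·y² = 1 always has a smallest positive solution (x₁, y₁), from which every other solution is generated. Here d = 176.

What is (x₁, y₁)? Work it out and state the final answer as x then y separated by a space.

√176 = [13; 3,1,3,26, …], period ℓ=4 (even) → k=3
step 0: (13, 1)  from 13·(1,0) + (0,1)
…
step 2: (53, 4)  from 1·(40,3) + (13,1)
step 3: (199, 15)  from 3·(53,4) + (40,3)
fundamental: x₁=199, y₁=15  (since 39601 − 176·225 = 1)

199 15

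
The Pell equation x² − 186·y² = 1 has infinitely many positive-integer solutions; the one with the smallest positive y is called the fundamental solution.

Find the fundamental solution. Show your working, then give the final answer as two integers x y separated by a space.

d=186: √d = [13; 1,1,1,3,4,3,1,1,1,26] (ℓ=10, even), read p_9/q_9
step 0: (13, 1)  from 13·(1,0) + (0,1)
step 1: (14, 1)  from 1·(13,1) + (1,0)
…
step 5: (641, 47)  from 4·(150,11) + (41,3)
…
step 7: (2714, 199)  from 1·(2073,152) + (641,47)
step 8: (4787, 351)  from 1·(2714,199) + (2073,152)
step 9: (7501, 550)  from 1·(4787,351) + (2714,199)
→ (7501, 550).  Check: 7501²=56265001, 186·550²=56265000, difference 1.

7501 550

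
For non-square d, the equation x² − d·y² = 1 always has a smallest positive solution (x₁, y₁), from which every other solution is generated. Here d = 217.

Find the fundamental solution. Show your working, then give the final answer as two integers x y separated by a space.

[14; 1,2,1,2,1,…,2,1,28] for √217; ℓ=16 ⇒ convergent index 15
step 0: (14, 1)  from 14·(1,0) + (0,1)
step 1: (15, 1)  from 1·(14,1) + (1,0)
step 2: (44, 3)  from 2·(15,1) + (14,1)
…
step 6: (383, 26)  from 1·(221,15) + (162,11)
step 7: (3668, 249)  from 9·(383,26) + (221,15)
step 8: (15055, 1022)  from 4·(3668,249) + (383,26)
…
step 14: (2809702, 190735)  from 2·(1034361,70217) + (740980,50301)
step 15: (3844063, 260952)  from 1·(2809702,190735) + (1034361,70217)
→ (3844063, 260952).  Check: 3844063²=14776820347969, 217·260952²=14776820347968, difference 1.

3844063 260952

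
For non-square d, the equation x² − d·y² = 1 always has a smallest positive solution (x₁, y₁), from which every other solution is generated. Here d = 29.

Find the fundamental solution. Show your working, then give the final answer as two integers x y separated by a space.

9801 1820

[5; 2,1,1,2,10] for √29; ℓ=5 ⇒ convergent index 9
step 0: (5, 1)  from 5·(1,0) + (0,1)
…
step 6: (1524, 283)  from 2·(727,135) + (70,13)
…
step 8: (3775, 701)  from 1·(2251,418) + (1524,283)
step 9: (9801, 1820)  from 2·(3775,701) + (2251,418)
→ (9801, 1820).  Check: 9801²=96059601, 29·1820²=96059600, difference 1.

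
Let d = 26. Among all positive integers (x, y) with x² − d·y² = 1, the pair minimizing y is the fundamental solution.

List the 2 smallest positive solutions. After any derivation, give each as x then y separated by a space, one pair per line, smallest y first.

[5; 10] for √26; ℓ=1 ⇒ convergent index 1
i=0: a=5 ⇒ p=5, q=1
i=1: a=10 ⇒ p=51, q=10
(x₁, y₁) = (51, 10);  51² − 26·10² = 1 ✓
n=2: (51,10)∘(51,10) = (51·51+26·10·10, 51·10+10·51) = (5201,1020)

51 10
5201 1020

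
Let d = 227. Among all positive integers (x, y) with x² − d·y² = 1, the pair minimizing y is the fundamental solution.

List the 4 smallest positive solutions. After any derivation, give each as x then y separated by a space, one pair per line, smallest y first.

226 15
102151 6780
46172026 3064545
20869653601 1385167560

d=227: √d = [15; 15,30] (ℓ=2, even), read p_1/q_1
step 0: (15, 1)  from 15·(1,0) + (0,1)
step 1: (226, 15)  from 15·(15,1) + (1,0)
→ (226, 15).  Check: 226²=51076, 227·15²=51075, difference 1.
(x_2, y_2) = (226·226 + 227·15·15, 226·15 + 15·226) = (102151, 6780)
(x_3, y_3) = (226·102151 + 227·15·6780, 226·6780 + 15·102151) = (46172026, 3064545)
(x_4, y_4) = (226·46172026 + 227·15·3064545, 226·3064545 + 15·46172026) = (20869653601, 1385167560)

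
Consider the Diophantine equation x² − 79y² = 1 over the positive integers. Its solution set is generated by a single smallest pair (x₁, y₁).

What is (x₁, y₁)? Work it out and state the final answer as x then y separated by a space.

80 9

√79 → a₀=8, period (1,7,1,16); ℓ=4 even so k=3
k=0  a_k=8  p_k/q_k = 8/1
k=1  a_k=1  p_k/q_k = 9/1
k=2  a_k=7  p_k/q_k = 71/8
k=3  a_k=1  p_k/q_k = 80/9
(x₁, y₁) = (80, 9);  80² − 79·9² = 1 ✓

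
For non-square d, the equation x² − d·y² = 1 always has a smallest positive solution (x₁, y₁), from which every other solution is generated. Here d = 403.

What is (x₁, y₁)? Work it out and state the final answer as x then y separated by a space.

669878 33369

[20; 13,2,1,3,1,3,1,2,13,40] for √403; ℓ=10 ⇒ convergent index 9
k=0  a_k=20  p_k/q_k = 20/1
…
k=2  a_k=2  p_k/q_k = 542/27
…
k=5  a_k=1  p_k/q_k = 3754/187
k=6  a_k=3  p_k/q_k = 14213/708
k=7  a_k=1  p_k/q_k = 17967/895
k=8  a_k=2  p_k/q_k = 50147/2498
k=9  a_k=13  p_k/q_k = 669878/33369
(x₁, y₁) = (669878, 33369);  669878² − 403·33369² = 1 ✓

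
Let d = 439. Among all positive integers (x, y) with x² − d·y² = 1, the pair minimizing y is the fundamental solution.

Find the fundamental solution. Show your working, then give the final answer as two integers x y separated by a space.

440 21

√439 → a₀=20, period (1,19,1,40); ℓ=4 even so k=3
a_0=20:  p_0=20·1+0=20,  q_0=20·0+1=1
a_1=1:  p_1=1·20+1=21,  q_1=1·1+0=1
a_2=19:  p_2=19·21+20=419,  q_2=19·1+1=20
a_3=1:  p_3=1·419+21=440,  q_3=1·20+1=21
→ (440, 21).  Check: 440²=193600, 439·21²=193599, difference 1.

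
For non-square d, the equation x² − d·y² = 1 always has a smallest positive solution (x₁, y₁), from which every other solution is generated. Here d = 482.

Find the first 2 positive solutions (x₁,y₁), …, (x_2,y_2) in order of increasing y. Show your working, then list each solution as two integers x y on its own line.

483 22
466577 21252

[21; 1,20,1,42] for √482; ℓ=4 ⇒ convergent index 3
i=0: a=21 ⇒ p=21, q=1
i=1: a=1 ⇒ p=22, q=1
i=2: a=20 ⇒ p=461, q=21
i=3: a=1 ⇒ p=483, q=22
fundamental: x₁=483, y₁=22  (since 233289 − 482·484 = 1)
(x_2, y_2) = (483·483 + 482·22·22, 483·22 + 22·483) = (466577, 21252)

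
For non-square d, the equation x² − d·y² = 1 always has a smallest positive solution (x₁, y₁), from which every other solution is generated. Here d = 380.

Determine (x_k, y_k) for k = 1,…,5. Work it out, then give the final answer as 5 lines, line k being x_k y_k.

39 2
3041 156
237159 12166
18495361 948792
1442400999 73993610

[19; 2,38] for √380; ℓ=2 ⇒ convergent index 1
i=0: a=19 ⇒ p=19, q=1
i=1: a=2 ⇒ p=39, q=2
(x₁, y₁) = (39, 2);  39² − 380·2² = 1 ✓
k=2:  x_2 = 39·39+380·2·2 = 3041,  y_2 = 39·2+2·39 = 156
k=3:  x_3 = 39·3041+380·2·156 = 237159,  y_3 = 39·156+2·3041 = 12166
k=4:  x_4 = 39·237159+380·2·12166 = 18495361,  y_4 = 39·12166+2·237159 = 948792
k=5:  x_5 = 39·18495361+380·2·948792 = 1442400999,  y_5 = 39·948792+2·18495361 = 73993610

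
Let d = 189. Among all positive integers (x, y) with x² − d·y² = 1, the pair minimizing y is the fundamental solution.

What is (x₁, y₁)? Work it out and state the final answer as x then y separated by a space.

[13; 1,2,1,26] for √189; ℓ=4 ⇒ convergent index 3
i=0: a=13 ⇒ p=13, q=1
i=1: a=1 ⇒ p=14, q=1
i=2: a=2 ⇒ p=41, q=3
i=3: a=1 ⇒ p=55, q=4
→ (55, 4).  Check: 55²=3025, 189·4²=3024, difference 1.

55 4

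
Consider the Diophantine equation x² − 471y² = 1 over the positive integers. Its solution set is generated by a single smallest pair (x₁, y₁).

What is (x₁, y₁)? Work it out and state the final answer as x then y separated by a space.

d=471: √d = [21; 1,2,2,1,3,…,2,1,42] (ℓ=14, even), read p_13/q_13
a_0=21:  p_0=21·1+0=21,  q_0=21·0+1=1
a_1=1:  p_1=1·21+1=22,  q_1=1·1+0=1
…
a_4=1:  p_4=1·152+65=217,  q_4=1·7+3=10
a_5=3:  p_5=3·217+152=803,  q_5=3·10+7=37
a_6=4:  p_6=4·803+217=3429,  q_6=4·37+10=158
a_7=14:  p_7=14·3429+803=48809,  q_7=14·158+37=2249
a_8=4:  p_8=4·48809+3429=198665,  q_8=4·2249+158=9154
…
a_10=1:  p_10=1·644804+198665=843469,  q_10=1·29711+9154=38865
a_11=2:  p_11=2·843469+644804=2331742,  q_11=2·38865+29711=107441
a_12=2:  p_12=2·2331742+843469=5506953,  q_12=2·107441+38865=253747
a_13=1:  p_13=1·5506953+2331742=7838695,  q_13=1·253747+107441=361188
(x₁, y₁) = (7838695, 361188);  7838695² − 471·361188² = 1 ✓

7838695 361188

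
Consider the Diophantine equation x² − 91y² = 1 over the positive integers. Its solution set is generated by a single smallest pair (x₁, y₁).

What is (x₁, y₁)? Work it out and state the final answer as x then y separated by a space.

1574 165

√91 → a₀=9, period (1,1,5,1,5,1,1,18); ℓ=8 even so k=7
step 0: (9, 1)  from 9·(1,0) + (0,1)
step 1: (10, 1)  from 1·(9,1) + (1,0)
step 2: (19, 2)  from 1·(10,1) + (9,1)
step 3: (105, 11)  from 5·(19,2) + (10,1)
step 4: (124, 13)  from 1·(105,11) + (19,2)
step 5: (725, 76)  from 5·(124,13) + (105,11)
step 6: (849, 89)  from 1·(725,76) + (124,13)
step 7: (1574, 165)  from 1·(849,89) + (725,76)
fundamental: x₁=1574, y₁=165  (since 2477476 − 91·27225 = 1)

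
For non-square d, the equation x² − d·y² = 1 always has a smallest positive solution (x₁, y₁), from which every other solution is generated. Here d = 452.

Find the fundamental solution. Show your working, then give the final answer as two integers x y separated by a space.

d=452: √d = [21; 3,1,5,3,10,3,5,1,3,42] (ℓ=10, even), read p_9/q_9
k=0  a_k=21  p_k/q_k = 21/1
…
k=3  a_k=5  p_k/q_k = 489/23
…
k=8  a_k=1  p_k/q_k = 313483/14745
k=9  a_k=3  p_k/q_k = 1204353/56648
fundamental: x₁=1204353, y₁=56648  (since 1450466148609 − 452·3208995904 = 1)

1204353 56648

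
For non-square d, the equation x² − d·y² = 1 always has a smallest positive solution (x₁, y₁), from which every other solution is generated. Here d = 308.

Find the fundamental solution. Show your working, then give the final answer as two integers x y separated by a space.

√308 = [17; 1,1,4,1,1,34, …], period ℓ=6 (even) → k=5
k=0  a_k=17  p_k/q_k = 17/1
k=1  a_k=1  p_k/q_k = 18/1
…
k=3  a_k=4  p_k/q_k = 158/9
k=4  a_k=1  p_k/q_k = 193/11
k=5  a_k=1  p_k/q_k = 351/20
(x₁, y₁) = (351, 20);  351² − 308·20² = 1 ✓

351 20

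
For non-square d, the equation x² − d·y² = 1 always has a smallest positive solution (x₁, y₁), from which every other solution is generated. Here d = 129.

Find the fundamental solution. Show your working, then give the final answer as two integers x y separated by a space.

16855 1484

d=129: √d = [11; 2,1,3,1,6,1,3,1,2,22] (ℓ=10, even), read p_9/q_9
i=0: a=11 ⇒ p=11, q=1
i=1: a=2 ⇒ p=23, q=2
i=2: a=1 ⇒ p=34, q=3
…
i=5: a=6 ⇒ p=1079, q=95
…
i=7: a=3 ⇒ p=4793, q=422
i=8: a=1 ⇒ p=6031, q=531
i=9: a=2 ⇒ p=16855, q=1484
(x₁, y₁) = (16855, 1484);  16855² − 129·1484² = 1 ✓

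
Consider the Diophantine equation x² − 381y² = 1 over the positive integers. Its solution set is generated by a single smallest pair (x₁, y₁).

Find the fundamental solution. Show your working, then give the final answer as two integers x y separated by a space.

1015 52

d=381: √d = [19; 1,1,12,1,1,38] (ℓ=6, even), read p_5/q_5
k=0  a_k=19  p_k/q_k = 19/1
…
k=2  a_k=1  p_k/q_k = 39/2
k=3  a_k=12  p_k/q_k = 488/25
k=4  a_k=1  p_k/q_k = 527/27
k=5  a_k=1  p_k/q_k = 1015/52
(x₁, y₁) = (1015, 52);  1015² − 381·52² = 1 ✓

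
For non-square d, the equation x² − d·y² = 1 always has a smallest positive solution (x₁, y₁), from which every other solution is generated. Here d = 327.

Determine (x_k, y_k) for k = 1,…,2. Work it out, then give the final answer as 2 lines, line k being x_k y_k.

√327 → a₀=18, period (12,36); ℓ=2 even so k=1
k=0  a_k=18  p_k/q_k = 18/1
k=1  a_k=12  p_k/q_k = 217/12
(x₁, y₁) = (217, 12);  217² − 327·12² = 1 ✓
(x_2, y_2) = (217·217 + 327·12·12, 217·12 + 12·217) = (94177, 5208)

217 12
94177 5208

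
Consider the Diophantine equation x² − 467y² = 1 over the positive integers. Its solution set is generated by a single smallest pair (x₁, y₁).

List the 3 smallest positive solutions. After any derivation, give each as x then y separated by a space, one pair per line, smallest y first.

1625626 75225
5285319783751 244575431700
17183906517558380626 795176361465413175

d=467: √d = [21; 1,1,1,1,3,…,1,1,42] (ℓ=14, even), read p_13/q_13
a_0=21:  p_0=21·1+0=21,  q_0=21·0+1=1
…
a_3=1:  p_3=1·43+22=65,  q_3=1·2+1=3
…
a_6=3:  p_6=3·389+108=1275,  q_6=3·18+5=59
a_7=21:  p_7=21·1275+389=27164,  q_7=21·59+18=1257
…
a_10=1:  p_10=1·275465+82767=358232,  q_10=1·12747+3830=16577
a_11=1:  p_11=1·358232+275465=633697,  q_11=1·16577+12747=29324
a_12=1:  p_12=1·633697+358232=991929,  q_12=1·29324+16577=45901
a_13=1:  p_13=1·991929+633697=1625626,  q_13=1·45901+29324=75225
fundamental: x₁=1625626, y₁=75225  (since 2642659891876 − 467·5658800625 = 1)
k=2:  x_2 = 1625626·1625626+467·75225·75225 = 5285319783751,  y_2 = 1625626·75225+75225·1625626 = 244575431700
k=3:  x_3 = 1625626·5285319783751+467·75225·244575431700 = 17183906517558380626,  y_3 = 1625626·244575431700+75225·5285319783751 = 795176361465413175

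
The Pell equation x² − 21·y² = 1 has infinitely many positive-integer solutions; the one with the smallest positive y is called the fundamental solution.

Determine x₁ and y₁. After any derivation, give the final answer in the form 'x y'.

55 12

[4; 1,1,2,1,1,8] for √21; ℓ=6 ⇒ convergent index 5
i=0: a=4 ⇒ p=4, q=1
i=1: a=1 ⇒ p=5, q=1
i=2: a=1 ⇒ p=9, q=2
i=3: a=2 ⇒ p=23, q=5
i=4: a=1 ⇒ p=32, q=7
i=5: a=1 ⇒ p=55, q=12
fundamental: x₁=55, y₁=12  (since 3025 − 21·144 = 1)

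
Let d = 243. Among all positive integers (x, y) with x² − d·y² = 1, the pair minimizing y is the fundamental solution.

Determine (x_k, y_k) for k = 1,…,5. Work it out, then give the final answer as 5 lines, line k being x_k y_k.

70226 4505
9863382151 632736260
1385331749802026 88869073185015
194572614913330773601 12481839066348990520
27328112908421802064005626 1753099260457979343330025

√243 = [15; 1,1,2,3,15,3,2,1,1,30, …], period ℓ=10 (even) → k=9
a_0=15:  p_0=15·1+0=15,  q_0=15·0+1=1
a_1=1:  p_1=1·15+1=16,  q_1=1·1+0=1
…
a_5=15:  p_5=15·265+78=4053,  q_5=15·17+5=260
…
a_7=2:  p_7=2·12424+4053=28901,  q_7=2·797+260=1854
a_8=1:  p_8=1·28901+12424=41325,  q_8=1·1854+797=2651
a_9=1:  p_9=1·41325+28901=70226,  q_9=1·2651+1854=4505
fundamental: x₁=70226, y₁=4505  (since 4931691076 − 243·20295025 = 1)
n=2: (70226,4505)∘(70226,4505) = (70226·70226+243·4505·4505, 70226·4505+4505·70226) = (9863382151,632736260)
n=3: (9863382151,632736260)∘(70226,4505) = (70226·9863382151+243·4505·632736260, 70226·632736260+4505·9863382151) = (1385331749802026,88869073185015)
n=4: (1385331749802026,88869073185015)∘(70226,4505) = (70226·1385331749802026+243·4505·88869073185015, 70226·88869073185015+4505·1385331749802026) = (194572614913330773601,12481839066348990520)
n=5: (194572614913330773601,12481839066348990520)∘(70226,4505) = (70226·194572614913330773601+243·4505·12481839066348990520, 70226·12481839066348990520+4505·194572614913330773601) = (27328112908421802064005626,1753099260457979343330025)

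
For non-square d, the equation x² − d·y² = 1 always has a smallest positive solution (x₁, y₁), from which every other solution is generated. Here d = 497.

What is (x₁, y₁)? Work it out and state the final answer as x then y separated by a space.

1201887 53912

√497 → a₀=22, period (3,2,2,5,6,5,2,2,3,44); ℓ=10 even so k=9
step 0: (22, 1)  from 22·(1,0) + (0,1)
…
step 3: (379, 17)  from 2·(156,7) + (67,3)
…
step 7: (143637, 6443)  from 2·(65476,2937) + (12685,569)
step 8: (352750, 15823)  from 2·(143637,6443) + (65476,2937)
step 9: (1201887, 53912)  from 3·(352750,15823) + (143637,6443)
fundamental: x₁=1201887, y₁=53912  (since 1444532360769 − 497·2906503744 = 1)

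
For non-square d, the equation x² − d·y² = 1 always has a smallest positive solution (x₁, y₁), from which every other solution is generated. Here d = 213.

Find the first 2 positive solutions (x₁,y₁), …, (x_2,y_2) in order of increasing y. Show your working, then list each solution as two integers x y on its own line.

194399 13320
75581942401 5178789360

[14; 1,1,2,6,1,8,1,6,2,1,1,28] for √213; ℓ=12 ⇒ convergent index 11
a_0=14:  p_0=14·1+0=14,  q_0=14·0+1=1
a_1=1:  p_1=1·14+1=15,  q_1=1·1+0=1
a_2=1:  p_2=1·15+14=29,  q_2=1·1+1=2
a_3=2:  p_3=2·29+15=73,  q_3=2·2+1=5
…
a_9=2:  p_9=2·36749+5327=78825,  q_9=2·2518+365=5401
a_10=1:  p_10=1·78825+36749=115574,  q_10=1·5401+2518=7919
a_11=1:  p_11=1·115574+78825=194399,  q_11=1·7919+5401=13320
fundamental: x₁=194399, y₁=13320  (since 37790971201 − 213·177422400 = 1)
(194399+13320√213)^2 = 75581942401 + 5178789360√213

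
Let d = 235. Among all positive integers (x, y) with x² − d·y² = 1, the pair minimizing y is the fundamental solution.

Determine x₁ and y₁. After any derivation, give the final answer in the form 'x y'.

d=235: √d = [15; 3,30] (ℓ=2, even), read p_1/q_1
step 0: (15, 1)  from 15·(1,0) + (0,1)
step 1: (46, 3)  from 3·(15,1) + (1,0)
(x₁, y₁) = (46, 3);  46² − 235·3² = 1 ✓

46 3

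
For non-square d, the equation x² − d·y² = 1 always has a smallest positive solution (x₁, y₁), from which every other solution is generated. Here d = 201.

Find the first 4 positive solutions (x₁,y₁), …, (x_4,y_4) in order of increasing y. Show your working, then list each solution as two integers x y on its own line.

515095 36332
530645718049 37428863080
546665912276384215 38558840456348868
563169756167477608732801 39722931849688611461840

√201 = [14; 5,1,1,1,2,…,1,5,28, …], period ℓ=14 (even) → k=13
step 0: (14, 1)  from 14·(1,0) + (0,1)
…
step 5: (638, 45)  from 2·(241,17) + (156,11)
step 6: (879, 62)  from 1·(638,45) + (241,17)
…
step 8: (8549, 603)  from 1·(7670,541) + (879,62)
step 9: (24768, 1747)  from 2·(8549,603) + (7670,541)
step 10: (33317, 2350)  from 1·(24768,1747) + (8549,603)
step 11: (58085, 4097)  from 1·(33317,2350) + (24768,1747)
step 12: (91402, 6447)  from 1·(58085,4097) + (33317,2350)
step 13: (515095, 36332)  from 5·(91402,6447) + (58085,4097)
→ (515095, 36332).  Check: 515095²=265322859025, 201·36332²=265322859024, difference 1.
n=2: (515095,36332)∘(515095,36332) = (515095·515095+201·36332·36332, 515095·36332+36332·515095) = (530645718049,37428863080)
n=3: (530645718049,37428863080)∘(515095,36332) = (515095·530645718049+201·36332·37428863080, 515095·37428863080+36332·530645718049) = (546665912276384215,38558840456348868)
n=4: (546665912276384215,38558840456348868)∘(515095,36332) = (515095·546665912276384215+201·36332·38558840456348868, 515095·38558840456348868+36332·546665912276384215) = (563169756167477608732801,39722931849688611461840)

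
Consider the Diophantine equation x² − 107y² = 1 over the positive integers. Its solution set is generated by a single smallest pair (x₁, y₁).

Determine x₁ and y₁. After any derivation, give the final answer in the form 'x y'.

d=107: √d = [10; 2,1,9,1,2,20] (ℓ=6, even), read p_5/q_5
a_0=10:  p_0=10·1+0=10,  q_0=10·0+1=1
a_1=2:  p_1=2·10+1=21,  q_1=2·1+0=2
a_2=1:  p_2=1·21+10=31,  q_2=1·2+1=3
a_3=9:  p_3=9·31+21=300,  q_3=9·3+2=29
a_4=1:  p_4=1·300+31=331,  q_4=1·29+3=32
a_5=2:  p_5=2·331+300=962,  q_5=2·32+29=93
(x₁, y₁) = (962, 93);  962² − 107·93² = 1 ✓

962 93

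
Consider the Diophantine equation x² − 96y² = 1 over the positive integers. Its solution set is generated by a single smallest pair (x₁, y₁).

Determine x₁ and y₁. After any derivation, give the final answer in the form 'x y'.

√96 = [9; 1,3,1,18, …], period ℓ=4 (even) → k=3
i=0: a=9 ⇒ p=9, q=1
…
i=2: a=3 ⇒ p=39, q=4
i=3: a=1 ⇒ p=49, q=5
→ (49, 5).  Check: 49²=2401, 96·5²=2400, difference 1.

49 5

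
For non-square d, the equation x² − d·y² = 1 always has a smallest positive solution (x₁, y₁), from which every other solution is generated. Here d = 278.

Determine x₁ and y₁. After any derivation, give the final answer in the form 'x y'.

2501 150

[16; 1,2,16,2,1,32] for √278; ℓ=6 ⇒ convergent index 5
step 0: (16, 1)  from 16·(1,0) + (0,1)
step 1: (17, 1)  from 1·(16,1) + (1,0)
step 2: (50, 3)  from 2·(17,1) + (16,1)
step 3: (817, 49)  from 16·(50,3) + (17,1)
step 4: (1684, 101)  from 2·(817,49) + (50,3)
step 5: (2501, 150)  from 1·(1684,101) + (817,49)
fundamental: x₁=2501, y₁=150  (since 6255001 − 278·22500 = 1)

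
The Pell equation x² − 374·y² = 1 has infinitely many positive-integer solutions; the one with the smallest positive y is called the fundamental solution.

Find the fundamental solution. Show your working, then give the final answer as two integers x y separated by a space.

3365 174

d=374: √d = [19; 2,1,18,1,2,38] (ℓ=6, even), read p_5/q_5
k=0  a_k=19  p_k/q_k = 19/1
k=1  a_k=2  p_k/q_k = 39/2
k=2  a_k=1  p_k/q_k = 58/3
…
k=4  a_k=1  p_k/q_k = 1141/59
k=5  a_k=2  p_k/q_k = 3365/174
(x₁, y₁) = (3365, 174);  3365² − 374·174² = 1 ✓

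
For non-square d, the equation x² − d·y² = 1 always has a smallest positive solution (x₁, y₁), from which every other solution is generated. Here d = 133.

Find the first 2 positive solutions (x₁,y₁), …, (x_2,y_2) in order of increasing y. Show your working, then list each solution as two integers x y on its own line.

√133 = [11; 1,1,7,5,1,…,1,1,22, …], period ℓ=16 (even) → k=15
a_0=11:  p_0=11·1+0=11,  q_0=11·0+1=1
a_1=1:  p_1=1·11+1=12,  q_1=1·1+0=1
a_2=1:  p_2=1·12+11=23,  q_2=1·1+1=2
…
a_4=5:  p_4=5·173+23=888,  q_4=5·15+2=77
a_5=1:  p_5=1·888+173=1061,  q_5=1·77+15=92
…
a_7=1:  p_7=1·1949+1061=3010,  q_7=1·169+92=261
a_8=2:  p_8=2·3010+1949=7969,  q_8=2·261+169=691
…
a_10=1:  p_10=1·10979+7969=18948,  q_10=1·952+691=1643
…
a_13=7:  p_13=7·168583+29927=1210008,  q_13=7·14618+2595=104921
a_14=1:  p_14=1·1210008+168583=1378591,  q_14=1·104921+14618=119539
a_15=1:  p_15=1·1378591+1210008=2588599,  q_15=1·119539+104921=224460
(x₁, y₁) = (2588599, 224460);  2588599² − 133·224460² = 1 ✓
k=2:  x_2 = 2588599·2588599+133·224460·224460 = 13401689565601,  y_2 = 2588599·224460+224460·2588599 = 1162073863080

2588599 224460
13401689565601 1162073863080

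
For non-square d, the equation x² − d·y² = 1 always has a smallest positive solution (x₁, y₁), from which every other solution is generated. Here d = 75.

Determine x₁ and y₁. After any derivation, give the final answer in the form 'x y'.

d=75: √d = [8; 1,1,1,16] (ℓ=4, even), read p_3/q_3
k=0  a_k=8  p_k/q_k = 8/1
…
k=2  a_k=1  p_k/q_k = 17/2
k=3  a_k=1  p_k/q_k = 26/3
(x₁, y₁) = (26, 3);  26² − 75·3² = 1 ✓

26 3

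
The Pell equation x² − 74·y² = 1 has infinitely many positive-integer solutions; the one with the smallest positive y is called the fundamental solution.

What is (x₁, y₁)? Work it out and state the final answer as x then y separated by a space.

√74 → a₀=8, period (1,1,1,1,16); ℓ=5 odd so k=9
step 0: (8, 1)  from 8·(1,0) + (0,1)
…
step 4: (43, 5)  from 1·(26,3) + (17,2)
step 5: (714, 83)  from 16·(43,5) + (26,3)
…
step 7: (1471, 171)  from 1·(757,88) + (714,83)
step 8: (2228, 259)  from 1·(1471,171) + (757,88)
step 9: (3699, 430)  from 1·(2228,259) + (1471,171)
(x₁, y₁) = (3699, 430);  3699² − 74·430² = 1 ✓

3699 430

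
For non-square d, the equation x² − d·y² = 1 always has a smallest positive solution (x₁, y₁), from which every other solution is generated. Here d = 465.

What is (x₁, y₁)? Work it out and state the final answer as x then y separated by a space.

[21; 1,1,3,2,2,2,3,1,1,42] for √465; ℓ=10 ⇒ convergent index 9
a_0=21:  p_0=21·1+0=21,  q_0=21·0+1=1
a_1=1:  p_1=1·21+1=22,  q_1=1·1+0=1
…
a_5=2:  p_5=2·345+151=841,  q_5=2·16+7=39
…
a_7=3:  p_7=3·2027+841=6922,  q_7=3·94+39=321
a_8=1:  p_8=1·6922+2027=8949,  q_8=1·321+94=415
a_9=1:  p_9=1·8949+6922=15871,  q_9=1·415+321=736
fundamental: x₁=15871, y₁=736  (since 251888641 − 465·541696 = 1)

15871 736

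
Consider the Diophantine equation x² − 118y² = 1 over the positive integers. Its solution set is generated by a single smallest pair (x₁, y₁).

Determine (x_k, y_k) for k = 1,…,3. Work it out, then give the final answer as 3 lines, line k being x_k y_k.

306917 28254
188396089777 17343265836
115643925371868101 10645886241146970

d=118: √d = [10; 1,6,3,2,10,2,3,6,1,20] (ℓ=10, even), read p_9/q_9
k=0  a_k=10  p_k/q_k = 10/1
k=1  a_k=1  p_k/q_k = 11/1
…
k=6  a_k=2  p_k/q_k = 12112/1115
…
k=8  a_k=6  p_k/q_k = 264802/24377
k=9  a_k=1  p_k/q_k = 306917/28254
(x₁, y₁) = (306917, 28254);  306917² − 118·28254² = 1 ✓
k=2:  x_2 = 306917·306917+118·28254·28254 = 188396089777,  y_2 = 306917·28254+28254·306917 = 17343265836
k=3:  x_3 = 306917·188396089777+118·28254·17343265836 = 115643925371868101,  y_3 = 306917·17343265836+28254·188396089777 = 10645886241146970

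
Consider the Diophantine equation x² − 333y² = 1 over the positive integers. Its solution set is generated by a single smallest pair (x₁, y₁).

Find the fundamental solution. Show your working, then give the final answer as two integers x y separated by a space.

73 4

√333 = [18; 4,36, …], period ℓ=2 (even) → k=1
i=0: a=18 ⇒ p=18, q=1
i=1: a=4 ⇒ p=73, q=4
fundamental: x₁=73, y₁=4  (since 5329 − 333·16 = 1)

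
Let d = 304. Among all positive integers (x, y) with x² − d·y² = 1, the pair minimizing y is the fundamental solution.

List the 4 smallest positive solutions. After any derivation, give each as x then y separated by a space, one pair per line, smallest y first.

√304 → a₀=17, period (2,3,2,1,1,1,1,1,2,3,2,34); ℓ=12 even so k=11
i=0: a=17 ⇒ p=17, q=1
i=1: a=2 ⇒ p=35, q=2
i=2: a=3 ⇒ p=122, q=7
i=3: a=2 ⇒ p=279, q=16
…
i=5: a=1 ⇒ p=680, q=39
i=6: a=1 ⇒ p=1081, q=62
…
i=8: a=1 ⇒ p=2842, q=163
…
i=10: a=3 ⇒ p=25177, q=1444
i=11: a=2 ⇒ p=57799, q=3315
(x₁, y₁) = (57799, 3315);  57799² − 304·3315² = 1 ✓
(57799+3315√304)^2 = 6681448801 + 383207370√304
(57799+3315√304)^3 = 772362118440199 + 44298005553945√304
(57799+3315√304)^4 = 89283516160768675201 + 5120760845641726740√304

57799 3315
6681448801 383207370
772362118440199 44298005553945
89283516160768675201 5120760845641726740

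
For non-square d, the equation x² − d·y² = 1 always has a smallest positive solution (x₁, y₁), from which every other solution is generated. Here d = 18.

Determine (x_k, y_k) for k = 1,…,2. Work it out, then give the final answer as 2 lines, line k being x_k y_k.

17 4
577 136

d=18: √d = [4; 4,8] (ℓ=2, even), read p_1/q_1
i=0: a=4 ⇒ p=4, q=1
i=1: a=4 ⇒ p=17, q=4
(x₁, y₁) = (17, 4);  17² − 18·4² = 1 ✓
(17+4√18)^2 = 577 + 136√18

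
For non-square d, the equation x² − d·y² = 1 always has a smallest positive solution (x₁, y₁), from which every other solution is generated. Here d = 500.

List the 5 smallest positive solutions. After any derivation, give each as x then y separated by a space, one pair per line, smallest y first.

930249 41602
1730726404001 77400437796
3220013013190122249 144003359718540806
5990827771012465337616001 267917962749548332043592
11145923086309929722690704506249 498460833859465169310720288010

√500 = [22; 2,1,3,2,1,…,1,2,44, …], period ℓ=14 (even) → k=13
i=0: a=22 ⇒ p=22, q=1
i=1: a=2 ⇒ p=45, q=2
…
i=4: a=2 ⇒ p=559, q=25
i=5: a=1 ⇒ p=805, q=36
i=6: a=1 ⇒ p=1364, q=61
i=7: a=10 ⇒ p=14445, q=646
i=8: a=1 ⇒ p=15809, q=707
…
i=10: a=2 ⇒ p=76317, q=3413
i=11: a=3 ⇒ p=259205, q=11592
i=12: a=1 ⇒ p=335522, q=15005
i=13: a=2 ⇒ p=930249, q=41602
(x₁, y₁) = (930249, 41602);  930249² − 500·41602² = 1 ✓
n=2: (930249,41602)∘(930249,41602) = (930249·930249+500·41602·41602, 930249·41602+41602·930249) = (1730726404001,77400437796)
n=3: (1730726404001,77400437796)∘(930249,41602) = (930249·1730726404001+500·41602·77400437796, 930249·77400437796+41602·1730726404001) = (3220013013190122249,144003359718540806)
n=4: (3220013013190122249,144003359718540806)∘(930249,41602) = (930249·3220013013190122249+500·41602·144003359718540806, 930249·144003359718540806+41602·3220013013190122249) = (5990827771012465337616001,267917962749548332043592)
n=5: (5990827771012465337616001,267917962749548332043592)∘(930249,41602) = (930249·5990827771012465337616001+500·41602·267917962749548332043592, 930249·267917962749548332043592+41602·5990827771012465337616001) = (11145923086309929722690704506249,498460833859465169310720288010)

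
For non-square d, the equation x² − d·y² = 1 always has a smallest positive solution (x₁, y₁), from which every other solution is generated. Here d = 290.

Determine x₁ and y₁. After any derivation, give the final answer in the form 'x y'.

579 34

√290 = [17; 34, …], period ℓ=1 (odd) → k=1
a_0=17:  p_0=17·1+0=17,  q_0=17·0+1=1
a_1=34:  p_1=34·17+1=579,  q_1=34·1+0=34
→ (579, 34).  Check: 579²=335241, 290·34²=335240, difference 1.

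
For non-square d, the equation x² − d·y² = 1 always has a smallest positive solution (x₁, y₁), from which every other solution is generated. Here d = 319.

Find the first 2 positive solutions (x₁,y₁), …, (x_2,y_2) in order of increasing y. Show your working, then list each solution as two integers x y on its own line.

[17; 1,6,5,1,4,…,6,1,34] for √319; ℓ=14 ⇒ convergent index 13
a_0=17:  p_0=17·1+0=17,  q_0=17·0+1=1
a_1=1:  p_1=1·17+1=18,  q_1=1·1+0=1
…
a_3=5:  p_3=5·125+18=643,  q_3=5·7+1=36
…
a_5=4:  p_5=4·768+643=3715,  q_5=4·43+36=208
…
a_7=1:  p_7=1·11913+3715=15628,  q_7=1·667+208=875
…
a_9=4:  p_9=4·58797+15628=250816,  q_9=4·3292+875=14043
a_10=1:  p_10=1·250816+58797=309613,  q_10=1·14043+3292=17335
…
a_12=6:  p_12=6·1798881+309613=11102899,  q_12=6·100718+17335=621643
a_13=1:  p_13=1·11102899+1798881=12901780,  q_13=1·621643+100718=722361
→ (12901780, 722361).  Check: 12901780²=166455927168400, 319·722361²=166455927168399, difference 1.
(12901780+722361√319)^2 = 332911854336799 + 18639485405160√319

12901780 722361
332911854336799 18639485405160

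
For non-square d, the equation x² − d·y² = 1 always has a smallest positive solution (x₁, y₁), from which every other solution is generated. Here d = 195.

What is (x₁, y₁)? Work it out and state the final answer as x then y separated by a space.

14 1

[13; 1,26] for √195; ℓ=2 ⇒ convergent index 1
step 0: (13, 1)  from 13·(1,0) + (0,1)
step 1: (14, 1)  from 1·(13,1) + (1,0)
→ (14, 1).  Check: 14²=196, 195·1²=195, difference 1.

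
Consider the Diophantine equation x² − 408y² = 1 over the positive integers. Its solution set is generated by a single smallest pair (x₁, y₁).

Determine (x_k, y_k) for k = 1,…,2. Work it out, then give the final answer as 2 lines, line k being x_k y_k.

d=408: √d = [20; 5,40] (ℓ=2, even), read p_1/q_1
i=0: a=20 ⇒ p=20, q=1
i=1: a=5 ⇒ p=101, q=5
(x₁, y₁) = (101, 5);  101² − 408·5² = 1 ✓
(x_2, y_2) = (101·101 + 408·5·5, 101·5 + 5·101) = (20401, 1010)

101 5
20401 1010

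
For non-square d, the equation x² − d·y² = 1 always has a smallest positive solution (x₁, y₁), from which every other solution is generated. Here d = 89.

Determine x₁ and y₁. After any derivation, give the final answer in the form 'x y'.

√89 → a₀=9, period (2,3,3,2,18); ℓ=5 odd so k=9
step 0: (9, 1)  from 9·(1,0) + (0,1)
…
step 5: (9217, 977)  from 18·(500,53) + (217,23)
step 6: (18934, 2007)  from 2·(9217,977) + (500,53)
…
step 8: (216991, 23001)  from 3·(66019,6998) + (18934,2007)
step 9: (500001, 53000)  from 2·(216991,23001) + (66019,6998)
(x₁, y₁) = (500001, 53000);  500001² − 89·53000² = 1 ✓

500001 53000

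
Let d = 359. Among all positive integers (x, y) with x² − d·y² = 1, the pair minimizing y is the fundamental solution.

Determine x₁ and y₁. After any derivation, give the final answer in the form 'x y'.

360 19

√359 = [18; 1,17,1,36, …], period ℓ=4 (even) → k=3
i=0: a=18 ⇒ p=18, q=1
i=1: a=1 ⇒ p=19, q=1
i=2: a=17 ⇒ p=341, q=18
i=3: a=1 ⇒ p=360, q=19
fundamental: x₁=360, y₁=19  (since 129600 − 359·361 = 1)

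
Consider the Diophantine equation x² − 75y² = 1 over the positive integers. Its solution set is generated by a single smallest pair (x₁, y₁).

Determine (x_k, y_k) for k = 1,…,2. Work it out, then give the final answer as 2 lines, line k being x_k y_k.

26 3
1351 156

d=75: √d = [8; 1,1,1,16] (ℓ=4, even), read p_3/q_3
a_0=8:  p_0=8·1+0=8,  q_0=8·0+1=1
a_1=1:  p_1=1·8+1=9,  q_1=1·1+0=1
a_2=1:  p_2=1·9+8=17,  q_2=1·1+1=2
a_3=1:  p_3=1·17+9=26,  q_3=1·2+1=3
(x₁, y₁) = (26, 3);  26² − 75·3² = 1 ✓
n=2: (26,3)∘(26,3) = (26·26+75·3·3, 26·3+3·26) = (1351,156)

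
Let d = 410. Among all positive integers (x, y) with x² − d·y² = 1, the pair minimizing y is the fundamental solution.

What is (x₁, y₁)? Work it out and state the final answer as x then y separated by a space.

81 4

d=410: √d = [20; 4,40] (ℓ=2, even), read p_1/q_1
step 0: (20, 1)  from 20·(1,0) + (0,1)
step 1: (81, 4)  from 4·(20,1) + (1,0)
(x₁, y₁) = (81, 4);  81² − 410·4² = 1 ✓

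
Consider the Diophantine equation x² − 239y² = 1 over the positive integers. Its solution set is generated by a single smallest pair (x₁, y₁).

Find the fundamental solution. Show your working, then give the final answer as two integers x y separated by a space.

6195120 400729

[15; 2,5,1,2,4,15,4,2,1,5,2,30] for √239; ℓ=12 ⇒ convergent index 11
a_0=15:  p_0=15·1+0=15,  q_0=15·0+1=1
a_1=2:  p_1=2·15+1=31,  q_1=2·1+0=2
…
a_5=4:  p_5=4·572+201=2489,  q_5=4·37+13=161
a_6=15:  p_6=15·2489+572=37907,  q_6=15·161+37=2452
a_7=4:  p_7=4·37907+2489=154117,  q_7=4·2452+161=9969
…
a_9=1:  p_9=1·346141+154117=500258,  q_9=1·22390+9969=32359
a_10=5:  p_10=5·500258+346141=2847431,  q_10=5·32359+22390=184185
a_11=2:  p_11=2·2847431+500258=6195120,  q_11=2·184185+32359=400729
(x₁, y₁) = (6195120, 400729);  6195120² − 239·400729² = 1 ✓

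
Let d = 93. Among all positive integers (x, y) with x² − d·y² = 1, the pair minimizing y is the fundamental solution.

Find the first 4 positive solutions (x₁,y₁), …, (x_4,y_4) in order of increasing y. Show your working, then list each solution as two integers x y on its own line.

√93 → a₀=9, period (1,1,1,4,6,4,1,1,1,18); ℓ=10 even so k=9
step 0: (9, 1)  from 9·(1,0) + (0,1)
step 1: (10, 1)  from 1·(9,1) + (1,0)
step 2: (19, 2)  from 1·(10,1) + (9,1)
step 3: (29, 3)  from 1·(19,2) + (10,1)
step 4: (135, 14)  from 4·(29,3) + (19,2)
…
step 6: (3491, 362)  from 4·(839,87) + (135,14)
step 7: (4330, 449)  from 1·(3491,362) + (839,87)
step 8: (7821, 811)  from 1·(4330,449) + (3491,362)
step 9: (12151, 1260)  from 1·(7821,811) + (4330,449)
fundamental: x₁=12151, y₁=1260  (since 147646801 − 93·1587600 = 1)
(12151+1260√93)^2 = 295293601 + 30620520√93
(12151+1260√93)^3 = 7176225079351 + 744139875780√93
(12151+1260√93)^4 = 174396621583094401 + 18084087230585040√93

12151 1260
295293601 30620520
7176225079351 744139875780
174396621583094401 18084087230585040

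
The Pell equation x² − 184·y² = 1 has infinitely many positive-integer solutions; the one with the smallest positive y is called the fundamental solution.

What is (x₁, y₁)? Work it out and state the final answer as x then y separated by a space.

[13; 1,1,3,2,1,2,1,2,3,1,1,26] for √184; ℓ=12 ⇒ convergent index 11
i=0: a=13 ⇒ p=13, q=1
…
i=2: a=1 ⇒ p=27, q=2
i=3: a=3 ⇒ p=95, q=7
…
i=5: a=1 ⇒ p=312, q=23
i=6: a=2 ⇒ p=841, q=62
…
i=10: a=1 ⇒ p=13741, q=1013
i=11: a=1 ⇒ p=24335, q=1794
→ (24335, 1794).  Check: 24335²=592192225, 184·1794²=592192224, difference 1.

24335 1794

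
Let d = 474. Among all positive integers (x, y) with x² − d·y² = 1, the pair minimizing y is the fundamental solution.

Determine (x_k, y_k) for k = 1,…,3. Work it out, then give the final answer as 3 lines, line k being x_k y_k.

d=474: √d = [21; 1,3,2,1,1,…,3,1,42] (ℓ=14, even), read p_13/q_13
a_0=21:  p_0=21·1+0=21,  q_0=21·0+1=1
a_1=1:  p_1=1·21+1=22,  q_1=1·1+0=1
a_2=3:  p_2=3·22+21=87,  q_2=3·1+1=4
a_3=2:  p_3=2·87+22=196,  q_3=2·4+1=9
a_4=1:  p_4=1·196+87=283,  q_4=1·9+4=13
a_5=1:  p_5=1·283+196=479,  q_5=1·13+9=22
…
a_8=1:  p_8=1·5051+762=5813,  q_8=1·232+35=267
a_9=1:  p_9=1·5813+5051=10864,  q_9=1·267+232=499
…
a_11=2:  p_11=2·16677+10864=44218,  q_11=2·766+499=2031
a_12=3:  p_12=3·44218+16677=149331,  q_12=3·2031+766=6859
a_13=1:  p_13=1·149331+44218=193549,  q_13=1·6859+2031=8890
(x₁, y₁) = (193549, 8890);  193549² − 474·8890² = 1 ✓
(x_2, y_2) = (193549·193549 + 474·8890·8890, 193549·8890 + 8890·193549) = (74922430801, 3441301220)
(x_3, y_3) = (193549·74922430801 + 474·8890·3441301220, 193549·3441301220 + 8890·74922430801) = (29002323118011949, 1332120819650670)

193549 8890
74922430801 3441301220
29002323118011949 1332120819650670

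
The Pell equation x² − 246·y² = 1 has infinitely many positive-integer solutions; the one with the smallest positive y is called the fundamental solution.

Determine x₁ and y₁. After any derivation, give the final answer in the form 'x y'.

√246 = [15; 1,2,5,1,14,1,5,2,1,30, …], period ℓ=10 (even) → k=9
k=0  a_k=15  p_k/q_k = 15/1
…
k=2  a_k=2  p_k/q_k = 47/3
…
k=5  a_k=14  p_k/q_k = 4423/282
k=6  a_k=1  p_k/q_k = 4721/301
…
k=8  a_k=2  p_k/q_k = 60777/3875
k=9  a_k=1  p_k/q_k = 88805/5662
→ (88805, 5662).  Check: 88805²=7886328025, 246·5662²=7886328024, difference 1.

88805 5662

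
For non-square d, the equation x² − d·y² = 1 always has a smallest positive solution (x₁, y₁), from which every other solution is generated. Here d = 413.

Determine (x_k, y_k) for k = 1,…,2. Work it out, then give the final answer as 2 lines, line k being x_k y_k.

√413 = [20; 3,9,1,4,1,9,3,40, …], period ℓ=8 (even) → k=7
k=0  a_k=20  p_k/q_k = 20/1
k=1  a_k=3  p_k/q_k = 61/3
…
k=4  a_k=4  p_k/q_k = 3089/152
k=5  a_k=1  p_k/q_k = 3719/183
k=6  a_k=9  p_k/q_k = 36560/1799
k=7  a_k=3  p_k/q_k = 113399/5580
→ (113399, 5580).  Check: 113399²=12859333201, 413·5580²=12859333200, difference 1.
(x_2, y_2) = (113399·113399 + 413·5580·5580, 113399·5580 + 5580·113399) = (25718666401, 1265532840)

113399 5580
25718666401 1265532840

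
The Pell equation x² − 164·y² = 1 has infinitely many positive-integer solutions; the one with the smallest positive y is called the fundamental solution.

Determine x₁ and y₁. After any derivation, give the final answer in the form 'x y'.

2049 160

d=164: √d = [12; 1,4,6,4,1,24] (ℓ=6, even), read p_5/q_5
a_0=12:  p_0=12·1+0=12,  q_0=12·0+1=1
…
a_2=4:  p_2=4·13+12=64,  q_2=4·1+1=5
…
a_4=4:  p_4=4·397+64=1652,  q_4=4·31+5=129
a_5=1:  p_5=1·1652+397=2049,  q_5=1·129+31=160
(x₁, y₁) = (2049, 160);  2049² − 164·160² = 1 ✓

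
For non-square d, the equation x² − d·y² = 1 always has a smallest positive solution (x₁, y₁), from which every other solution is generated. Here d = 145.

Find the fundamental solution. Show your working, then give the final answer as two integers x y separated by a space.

[12; 24] for √145; ℓ=1 ⇒ convergent index 1
a_0=12:  p_0=12·1+0=12,  q_0=12·0+1=1
a_1=24:  p_1=24·12+1=289,  q_1=24·1+0=24
fundamental: x₁=289, y₁=24  (since 83521 − 145·576 = 1)

289 24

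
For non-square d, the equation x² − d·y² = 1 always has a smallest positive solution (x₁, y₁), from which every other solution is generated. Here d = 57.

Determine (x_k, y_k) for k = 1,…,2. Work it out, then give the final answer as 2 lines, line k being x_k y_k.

[7; 1,1,4,1,1,14] for √57; ℓ=6 ⇒ convergent index 5
step 0: (7, 1)  from 7·(1,0) + (0,1)
…
step 3: (68, 9)  from 4·(15,2) + (8,1)
step 4: (83, 11)  from 1·(68,9) + (15,2)
step 5: (151, 20)  from 1·(83,11) + (68,9)
(x₁, y₁) = (151, 20);  151² − 57·20² = 1 ✓
k=2:  x_2 = 151·151+57·20·20 = 45601,  y_2 = 151·20+20·151 = 6040

151 20
45601 6040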